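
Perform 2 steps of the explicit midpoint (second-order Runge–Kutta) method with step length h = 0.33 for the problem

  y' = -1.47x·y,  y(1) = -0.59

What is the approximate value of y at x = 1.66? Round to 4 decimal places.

Midpoint: k1 = f(x_n, y_n); k2 = f(x_n + h/2, y_n + (h/2)·k1); y_{n+1} = y_n + h·k2.
x=1.000000, y=-0.590000:
  k1 = f(1.000000, -0.590000) = 0.867300
  k2 = f(1.165000, -0.446896) = 0.765331
  y ← -0.590000 + 0.33·0.765331 = -0.337441
x=1.330000, y=-0.337441:
  k1 = f(1.330000, -0.337441) = 0.659731
  k2 = f(1.495000, -0.228585) = 0.502350
  y ← -0.337441 + 0.33·0.502350 = -0.171665
y(1.66) ≈ -0.1717

-0.1717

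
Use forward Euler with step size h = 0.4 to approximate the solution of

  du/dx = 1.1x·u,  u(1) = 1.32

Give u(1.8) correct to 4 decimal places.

3.0717

Euler: u_{n+1} = u_n + h·f(x_n, u_n).
x=1.000000, u=1.320000: f=1.452000 → u ← 1.320000 + 0.4·1.452000 = 1.900800
x=1.400000, u=1.900800: f=2.927232 → u ← 1.900800 + 0.4·2.927232 = 3.071693
u(1.8) ≈ 3.0717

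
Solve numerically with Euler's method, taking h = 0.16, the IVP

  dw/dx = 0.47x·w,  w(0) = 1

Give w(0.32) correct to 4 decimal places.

1.0120

Euler: w_{n+1} = w_n + h·f(x_n, w_n).
x=0.000000, w=1.000000: f=0.000000 → w ← 1.000000 + 0.16·0.000000 = 1.000000
x=0.160000, w=1.000000: f=0.075200 → w ← 1.000000 + 0.16·0.075200 = 1.012032
w(0.32) ≈ 1.0120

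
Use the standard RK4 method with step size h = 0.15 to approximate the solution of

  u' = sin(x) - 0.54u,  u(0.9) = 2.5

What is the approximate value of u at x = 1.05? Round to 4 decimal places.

RK4: k1 = f(x_n, u_n); k2 = f(x_n + h/2, u_n + (h/2)·k1); k3 = f(x_n + h/2, u_n + (h/2)·k2); k4 = f(x_n + h, u_n + h·k3); u_{n+1} = u_n + (h/6)·(k1 + 2k2 + 2k3 + k4).
x=0.900000, u=2.500000:
  k1 = f(0.900000, 2.500000) = -0.566673
  k2 = f(0.975000, 2.457500) = -0.499348
  k3 = f(0.975000, 2.462549) = -0.502075
  k4 = f(1.050000, 2.424689) = -0.441909
  u ← 2.500000 + (0.15/6)·(k1 + 2k2 + 2k3 + k4) = 2.424714
u(1.05) ≈ 2.4247

2.4247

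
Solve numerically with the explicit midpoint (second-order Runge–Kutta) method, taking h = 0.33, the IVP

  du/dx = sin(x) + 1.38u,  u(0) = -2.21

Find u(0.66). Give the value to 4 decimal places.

Midpoint: k1 = f(x_n, u_n); k2 = f(x_n + h/2, u_n + (h/2)·k1); u_{n+1} = u_n + h·k2.
x=0.000000, u=-2.210000:
  k1 = f(0.000000, -2.210000) = -3.049800
  k2 = f(0.165000, -2.713217) = -3.579987
  u ← -2.210000 + 0.33·(-3.579987) = -3.391396
x=0.330000, u=-3.391396:
  k1 = f(0.330000, -3.391396) = -4.356083
  k2 = f(0.495000, -4.110149) = -5.196975
  u ← -3.391396 + 0.33·(-5.196975) = -5.106397
u(0.66) ≈ -5.1064

-5.1064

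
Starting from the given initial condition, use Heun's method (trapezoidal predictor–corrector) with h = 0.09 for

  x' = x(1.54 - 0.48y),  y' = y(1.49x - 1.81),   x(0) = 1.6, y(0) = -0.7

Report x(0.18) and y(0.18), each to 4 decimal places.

2.2494, -0.8397

Heun on (x,y): k1 = f(t_n, state_n); k2 = f(t_n + h, state_n + h·k1); state_{n+1} = state_n + (h/2)·(k1 + k2).
0.000000: (1.600000, -0.700000)
  k1 = (3.001600, -0.401800)
  predictor → (1.870144, -0.736162)
  k2 = (3.540852, -0.718873)
  → (1.894410, -0.750430)
0.090000: (1.894410, -0.750430)
  k1 = (3.599771, -0.759939)
  predictor → (2.218390, -0.818825)
  k2 = (4.288227, -1.224471)
  → (2.249370, -0.839729)
(x(0.18), y(0.18)) ≈ (2.2494, -0.8397)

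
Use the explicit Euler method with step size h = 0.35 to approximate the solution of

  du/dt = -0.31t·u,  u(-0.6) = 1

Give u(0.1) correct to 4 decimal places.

Euler: u_{n+1} = u_n + h·f(t_n, u_n).
t=-0.600000, u=1.000000: f=0.186000 → u ← 1.000000 + 0.35·0.186000 = 1.065100
t=-0.250000, u=1.065100: f=0.082545 → u ← 1.065100 + 0.35·0.082545 = 1.093991
u(0.1) ≈ 1.0940

1.0940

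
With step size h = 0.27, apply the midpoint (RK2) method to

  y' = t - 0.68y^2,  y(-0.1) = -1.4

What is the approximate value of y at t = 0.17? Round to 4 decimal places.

-1.8567

Midpoint: k1 = f(t_n, y_n); k2 = f(t_n + h/2, y_n + (h/2)·k1); y_{n+1} = y_n + h·k2.
t=-0.100000, y=-1.400000:
  k1 = f(-0.100000, -1.400000) = -1.432800
  k2 = f(0.035000, -1.593428) = -1.691529
  y ← -1.400000 + 0.27·(-1.691529) = -1.856713
y(0.17) ≈ -1.8567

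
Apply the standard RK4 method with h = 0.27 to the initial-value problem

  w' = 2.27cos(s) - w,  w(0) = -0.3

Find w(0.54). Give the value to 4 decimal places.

RK4: k1 = f(s_n, w_n); k2 = f(s_n + h/2, w_n + (h/2)·k1); k3 = f(s_n + h/2, w_n + (h/2)·k2); k4 = f(s_n + h, w_n + h·k3); w_{n+1} = w_n + (h/6)·(k1 + 2k2 + 2k3 + k4).
s=0.000000, w=-0.300000:
  k1 = f(0.000000, -0.300000) = 2.570000
  k2 = f(0.135000, 0.046950) = 2.202396
  k3 = f(0.135000, -0.002677) = 2.252023
  k4 = f(0.270000, 0.308046) = 1.879714
  w ← -0.300000 + (0.27/6)·(k1 + 2k2 + 2k3 + k4) = 0.301135
s=0.270000, w=0.301135:
  k1 = f(0.270000, 0.301135) = 1.886625
  k2 = f(0.405000, 0.555829) = 1.530533
  k3 = f(0.405000, 0.507757) = 1.578606
  k4 = f(0.540000, 0.727358) = 1.219640
  w ← 0.301135 + (0.27/6)·(k1 + 2k2 + 2k3 + k4) = 0.720739
w(0.54) ≈ 0.7207

0.7207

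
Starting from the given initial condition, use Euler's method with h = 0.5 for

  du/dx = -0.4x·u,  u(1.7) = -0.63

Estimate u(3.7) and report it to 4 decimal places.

-0.0386

Euler: u_{n+1} = u_n + h·f(x_n, u_n).
x=1.700000, u=-0.630000: f=0.428400 → u ← -0.630000 + 0.5·0.428400 = -0.415800
x=2.200000, u=-0.415800: f=0.365904 → u ← -0.415800 + 0.5·0.365904 = -0.232848
x=2.700000, u=-0.232848: f=0.251476 → u ← -0.232848 + 0.5·0.251476 = -0.107110
x=3.200000, u=-0.107110: f=0.137101 → u ← -0.107110 + 0.5·0.137101 = -0.038560
u(3.7) ≈ -0.0386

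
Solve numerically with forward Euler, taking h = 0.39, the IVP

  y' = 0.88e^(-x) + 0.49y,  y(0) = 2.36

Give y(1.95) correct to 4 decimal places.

7.1635

Euler: y_{n+1} = y_n + h·f(x_n, y_n).
x=0.000000, y=2.360000: f=2.036400 → y ← 2.360000 + 0.39·2.036400 = 3.154196
x=0.390000, y=3.154196: f=2.141366 → y ← 3.154196 + 0.39·2.141366 = 3.989329
x=0.780000, y=3.989329: f=2.358168 → y ← 3.989329 + 0.39·2.358168 = 4.909014
x=1.170000, y=4.909014: f=2.678540 → y ← 4.909014 + 0.39·2.678540 = 5.953645
x=1.560000, y=5.953645: f=3.102206 → y ← 5.953645 + 0.39·3.102206 = 7.163505
y(1.95) ≈ 7.1635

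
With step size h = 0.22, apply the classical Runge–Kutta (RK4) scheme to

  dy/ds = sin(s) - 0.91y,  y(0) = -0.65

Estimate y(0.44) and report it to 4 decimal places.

RK4: k1 = f(s_n, y_n); k2 = f(s_n + h/2, y_n + (h/2)·k1); k3 = f(s_n + h/2, y_n + (h/2)·k2); k4 = f(s_n + h, y_n + h·k3); y_{n+1} = y_n + (h/6)·(k1 + 2k2 + 2k3 + k4).
s=0.000000, y=-0.650000:
  k1 = f(0.000000, -0.650000) = 0.591500
  k2 = f(0.110000, -0.584935) = 0.642069
  k3 = f(0.110000, -0.579372) = 0.637007
  k4 = f(0.220000, -0.509858) = 0.682201
  y ← -0.650000 + (0.22/6)·(k1 + 2k2 + 2k3 + k4) = -0.509499
s=0.220000, y=-0.509499:
  k1 = f(0.220000, -0.509499) = 0.681873
  k2 = f(0.330000, -0.434493) = 0.719431
  k3 = f(0.330000, -0.430361) = 0.715672
  k4 = f(0.440000, -0.352051) = 0.746306
  y ← -0.509499 + (0.22/6)·(k1 + 2k2 + 2k3 + k4) = -0.351891
y(0.44) ≈ -0.3519

-0.3519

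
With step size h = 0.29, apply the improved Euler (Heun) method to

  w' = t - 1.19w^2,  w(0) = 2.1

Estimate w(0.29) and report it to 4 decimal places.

1.3234

Heun: k1 = f(t_n, w_n); k2 = f(t_n + h, w_n + h·k1); w_{n+1} = w_n + (h/2)·(k1 + k2).
t=0.000000, w=2.100000:
  k1 = f(0.000000, 2.100000) = -5.247900
  k2 = f(0.290000, 0.578109) = -0.107710
  w ← 2.100000 + (0.29/2)·(-5.247900 + (-0.107710)) = 1.323437
w(0.29) ≈ 1.3234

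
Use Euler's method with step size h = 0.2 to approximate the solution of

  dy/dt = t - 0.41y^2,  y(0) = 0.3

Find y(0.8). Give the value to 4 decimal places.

0.5040

Euler: y_{n+1} = y_n + h·f(t_n, y_n).
t=0.000000, y=0.300000: f=-0.036900 → y ← 0.300000 + 0.2·(-0.036900) = 0.292620
t=0.200000, y=0.292620: f=0.164893 → y ← 0.292620 + 0.2·0.164893 = 0.325599
t=0.400000, y=0.325599: f=0.356534 → y ← 0.325599 + 0.2·0.356534 = 0.396905
t=0.600000, y=0.396905: f=0.535411 → y ← 0.396905 + 0.2·0.535411 = 0.503988
y(0.8) ≈ 0.5040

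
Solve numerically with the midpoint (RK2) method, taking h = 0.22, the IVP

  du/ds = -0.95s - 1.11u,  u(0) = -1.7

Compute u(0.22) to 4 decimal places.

-1.3585

Midpoint: k1 = f(s_n, u_n); k2 = f(s_n + h/2, u_n + (h/2)·k1); u_{n+1} = u_n + h·k2.
s=0.000000, u=-1.700000:
  k1 = f(0.000000, -1.700000) = 1.887000
  k2 = f(0.110000, -1.492430) = 1.552097
  u ← -1.700000 + 0.22·1.552097 = -1.358539
u(0.22) ≈ -1.3585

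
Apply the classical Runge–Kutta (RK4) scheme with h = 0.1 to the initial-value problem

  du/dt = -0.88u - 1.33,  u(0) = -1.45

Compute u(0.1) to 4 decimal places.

-1.4552

RK4: k1 = f(t_n, u_n); k2 = f(t_n + h/2, u_n + (h/2)·k1); k3 = f(t_n + h/2, u_n + (h/2)·k2); k4 = f(t_n + h, u_n + h·k3); u_{n+1} = u_n + (h/6)·(k1 + 2k2 + 2k3 + k4).
t=0.000000, u=-1.450000:
  k1 = f(0.000000, -1.450000) = -0.054000
  k2 = f(0.050000, -1.452700) = -0.051624
  k3 = f(0.050000, -1.452581) = -0.051729
  k4 = f(0.100000, -1.455173) = -0.049448
  u ← -1.450000 + (0.1/6)·(k1 + 2k2 + 2k3 + k4) = -1.455169
u(0.1) ≈ -1.4552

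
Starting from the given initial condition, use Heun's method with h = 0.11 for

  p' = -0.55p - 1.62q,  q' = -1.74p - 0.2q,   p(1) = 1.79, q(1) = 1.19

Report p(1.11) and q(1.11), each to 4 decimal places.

Heun on (p,q): k1 = f(t_n, state_n); k2 = f(t_n + h, state_n + h·k1); state_{n+1} = state_n + (h/2)·(k1 + k2).
1.000000: (1.790000, 1.190000)
  k1 = (-2.912300, -3.352600)
  predictor → (1.469647, 0.821214)
  k2 = (-2.138673, -2.721429)
  → (1.512197, 0.855928)
(p(1.11), q(1.11)) ≈ (1.5122, 0.8559)

1.5122, 0.8559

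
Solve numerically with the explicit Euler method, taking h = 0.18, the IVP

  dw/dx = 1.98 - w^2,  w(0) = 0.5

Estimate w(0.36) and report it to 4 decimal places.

1.0493

Euler: w_{n+1} = w_n + h·f(x_n, w_n).
x=0.000000, w=0.500000: f=1.730000 → w ← 0.500000 + 0.18·1.730000 = 0.811400
x=0.180000, w=0.811400: f=1.321630 → w ← 0.811400 + 0.18·1.321630 = 1.049293
w(0.36) ≈ 1.0493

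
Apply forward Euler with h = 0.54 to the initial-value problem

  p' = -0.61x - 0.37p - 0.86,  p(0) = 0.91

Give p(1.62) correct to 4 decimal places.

-1.1652

Euler: p_{n+1} = p_n + h·f(x_n, p_n).
x=0.000000, p=0.910000: f=-1.196700 → p ← 0.910000 + 0.54·(-1.196700) = 0.263782
x=0.540000, p=0.263782: f=-1.286999 → p ← 0.263782 + 0.54·(-1.286999) = -0.431198
x=1.080000, p=-0.431198: f=-1.359257 → p ← -0.431198 + 0.54·(-1.359257) = -1.165196
p(1.62) ≈ -1.1652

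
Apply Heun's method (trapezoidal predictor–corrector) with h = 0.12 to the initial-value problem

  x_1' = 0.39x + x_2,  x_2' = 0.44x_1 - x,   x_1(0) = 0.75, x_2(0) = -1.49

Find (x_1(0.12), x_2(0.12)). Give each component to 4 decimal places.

Heun on (x_1,x_2): k1 = f(x_n, state_n); k2 = f(x_n + h, state_n + h·k1); state_{n+1} = state_n + (h/2)·(k1 + k2).
0.000000: (0.750000, -1.490000)
  k1 = (-1.490000, 0.330000)
  predictor → (0.571200, -1.450400)
  k2 = (-1.403600, 0.131328)
  → (0.576384, -1.462320)
(x_1(0.12), x_2(0.12)) ≈ (0.5764, -1.4623)

0.5764, -1.4623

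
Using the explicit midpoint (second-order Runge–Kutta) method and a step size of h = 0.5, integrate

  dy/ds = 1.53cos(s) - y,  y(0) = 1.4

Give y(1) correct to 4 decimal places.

1.2825

Midpoint: k1 = f(s_n, y_n); k2 = f(s_n + h/2, y_n + (h/2)·k1); y_{n+1} = y_n + h·k2.
s=0.000000, y=1.400000:
  k1 = f(0.000000, 1.400000) = 0.130000
  k2 = f(0.250000, 1.432500) = 0.049936
  y ← 1.400000 + 0.5·0.049936 = 1.424968
s=0.500000, y=1.424968:
  k1 = f(0.500000, 1.424968) = -0.082267
  k2 = f(0.750000, 1.404401) = -0.284917
  y ← 1.424968 + 0.5·(-0.284917) = 1.282509
y(1) ≈ 1.2825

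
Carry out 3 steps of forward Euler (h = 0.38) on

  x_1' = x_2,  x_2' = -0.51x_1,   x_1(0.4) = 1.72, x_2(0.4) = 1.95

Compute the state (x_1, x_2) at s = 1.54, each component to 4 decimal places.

3.5084, 0.5437

Euler on (x_1,x_2): x_1_{n+1} = x_1_n + h·x_1', x_2_{n+1} = x_2_n + h·x_2'.
0.400000: (1.720000, 1.950000); f=(1.950000, -0.877200) → (2.461000, 1.616664)
0.780000: (2.461000, 1.616664); f=(1.616664, -1.255110) → (3.075332, 1.139722)
1.160000: (3.075332, 1.139722); f=(1.139722, -1.568419) → (3.508427, 0.543723)
(x_1(1.54), x_2(1.54)) ≈ (3.5084, 0.5437)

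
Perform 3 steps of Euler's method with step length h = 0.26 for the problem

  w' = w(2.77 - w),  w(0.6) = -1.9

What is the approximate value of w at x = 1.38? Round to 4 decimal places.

Euler: w_{n+1} = w_n + h·f(x_n, w_n).
x=0.600000, w=-1.900000: f=-8.873000 → w ← -1.900000 + 0.26·(-8.873000) = -4.206980
x=0.860000, w=-4.206980: f=-29.352015 → w ← -4.206980 + 0.26·(-29.352015) = -11.838504
x=1.120000, w=-11.838504: f=-172.942833 → w ← -11.838504 + 0.26·(-172.942833) = -56.803640
w(1.38) ≈ -56.8036

-56.8036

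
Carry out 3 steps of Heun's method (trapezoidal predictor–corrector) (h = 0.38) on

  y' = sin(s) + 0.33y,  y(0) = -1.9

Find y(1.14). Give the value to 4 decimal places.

-2.1166

Heun: k1 = f(s_n, y_n); k2 = f(s_n + h, y_n + h·k1); y_{n+1} = y_n + (h/2)·(k1 + k2).
s=0.000000, y=-1.900000:
  k1 = f(0.000000, -1.900000) = -0.627000
  k2 = f(0.380000, -2.138260) = -0.334705
  y ← -1.900000 + (0.38/2)·(-0.627000 + (-0.334705)) = -2.082724
s=0.380000, y=-2.082724:
  k1 = f(0.380000, -2.082724) = -0.316378
  k2 = f(0.760000, -2.202948) = -0.038051
  y ← -2.082724 + (0.38/2)·(-0.316378 + (-0.038051)) = -2.150066
s=0.760000, y=-2.150066:
  k1 = f(0.760000, -2.150066) = -0.020600
  k2 = f(1.140000, -2.157894) = 0.196529
  y ← -2.150066 + (0.38/2)·(-0.020600 + 0.196529) = -2.116639
y(1.14) ≈ -2.1166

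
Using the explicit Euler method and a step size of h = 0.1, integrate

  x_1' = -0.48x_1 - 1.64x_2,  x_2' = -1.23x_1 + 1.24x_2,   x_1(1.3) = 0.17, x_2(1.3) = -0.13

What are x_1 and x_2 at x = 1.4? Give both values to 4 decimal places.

0.1832, -0.1670

Euler on (x_1,x_2): x_1_{n+1} = x_1_n + h·x_1', x_2_{n+1} = x_2_n + h·x_2'.
1.300000: (0.170000, -0.130000); f=(0.131600, -0.370300) → (0.183160, -0.167030)
(x_1(1.4), x_2(1.4)) ≈ (0.1832, -0.1670)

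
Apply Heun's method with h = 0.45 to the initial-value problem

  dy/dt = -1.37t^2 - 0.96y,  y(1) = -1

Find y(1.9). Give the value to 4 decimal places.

Heun: k1 = f(t_n, y_n); k2 = f(t_n + h, y_n + h·k1); y_{n+1} = y_n + (h/2)·(k1 + k2).
t=1.000000, y=-1.000000:
  k1 = f(1.000000, -1.000000) = -0.410000
  k2 = f(1.450000, -1.184500) = -1.743305
  y ← -1.000000 + (0.45/2)·(-0.410000 + (-1.743305)) = -1.484494
t=1.450000, y=-1.484494:
  k1 = f(1.450000, -1.484494) = -1.455311
  k2 = f(1.900000, -2.139384) = -2.891892
  y ← -1.484494 + (0.45/2)·(-1.455311 + (-2.891892)) = -2.462614
y(1.9) ≈ -2.4626

-2.4626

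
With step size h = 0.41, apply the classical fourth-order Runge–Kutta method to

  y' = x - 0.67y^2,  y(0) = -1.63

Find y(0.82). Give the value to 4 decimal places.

-9.5873

RK4: k1 = f(x_n, y_n); k2 = f(x_n + h/2, y_n + (h/2)·k1); k3 = f(x_n + h/2, y_n + (h/2)·k2); k4 = f(x_n + h, y_n + h·k3); y_{n+1} = y_n + (h/6)·(k1 + 2k2 + 2k3 + k4).
x=0.000000, y=-1.630000:
  k1 = f(0.000000, -1.630000) = -1.780123
  k2 = f(0.205000, -1.994925) = -2.461417
  k3 = f(0.205000, -2.134590) = -2.847839
  k4 = f(0.410000, -2.797614) = -4.833852
  y ← -1.630000 + (0.41/6)·(k1 + 2k2 + 2k3 + k4) = -2.807553
x=0.410000, y=-2.807553:
  k1 = f(0.410000, -2.807553) = -4.871178
  k2 = f(0.615000, -3.806145) = -9.091114
  k3 = f(0.615000, -4.671232) = -14.004672
  k4 = f(0.820000, -8.549469) = -48.152589
  y ← -2.807553 + (0.41/6)·(k1 + 2k2 + 2k3 + k4) = -9.587268
y(0.82) ≈ -9.5873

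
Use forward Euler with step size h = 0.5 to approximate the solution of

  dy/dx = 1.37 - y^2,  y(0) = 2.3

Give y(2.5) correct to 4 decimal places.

Euler: y_{n+1} = y_n + h·f(x_n, y_n).
x=0.000000, y=2.300000: f=-3.920000 → y ← 2.300000 + 0.5·(-3.920000) = 0.340000
x=0.500000, y=0.340000: f=1.254400 → y ← 0.340000 + 0.5·1.254400 = 0.967200
x=1.000000, y=0.967200: f=0.434524 → y ← 0.967200 + 0.5·0.434524 = 1.184462
x=1.500000, y=1.184462: f=-0.032950 → y ← 1.184462 + 0.5·(-0.032950) = 1.167987
x=2.000000, y=1.167987: f=0.005807 → y ← 1.167987 + 0.5·0.005807 = 1.170890
y(2.5) ≈ 1.1709

1.1709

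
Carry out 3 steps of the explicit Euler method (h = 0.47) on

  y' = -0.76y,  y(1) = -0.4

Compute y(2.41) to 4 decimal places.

Euler: y_{n+1} = y_n + h·f(s_n, y_n).
s=1.000000, y=-0.400000: f=0.304000 → y ← -0.400000 + 0.47·0.304000 = -0.257120
s=1.470000, y=-0.257120: f=0.195411 → y ← -0.257120 + 0.47·0.195411 = -0.165277
s=1.940000, y=-0.165277: f=0.125610 → y ← -0.165277 + 0.47·0.125610 = -0.106240
y(2.41) ≈ -0.1062

-0.1062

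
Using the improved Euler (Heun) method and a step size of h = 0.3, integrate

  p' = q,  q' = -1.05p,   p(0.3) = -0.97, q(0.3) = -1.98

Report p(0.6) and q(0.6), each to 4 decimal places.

Heun on (p,q): k1 = f(s_n, state_n); k2 = f(s_n + h, state_n + h·k1); state_{n+1} = state_n + (h/2)·(k1 + k2).
0.300000: (-0.970000, -1.980000)
  k1 = (-1.980000, 1.018500)
  predictor → (-1.564000, -1.674450)
  k2 = (-1.674450, 1.642200)
  → (-1.518167, -1.580895)
(p(0.6), q(0.6)) ≈ (-1.5182, -1.5809)

-1.5182, -1.5809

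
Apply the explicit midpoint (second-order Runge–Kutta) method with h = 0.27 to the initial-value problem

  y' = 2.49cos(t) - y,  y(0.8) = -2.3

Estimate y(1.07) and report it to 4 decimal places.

Midpoint: k1 = f(t_n, y_n); k2 = f(t_n + h/2, y_n + (h/2)·k1); y_{n+1} = y_n + h·k2.
t=0.800000, y=-2.300000:
  k1 = f(0.800000, -2.300000) = 4.034800
  k2 = f(0.935000, -1.755302) = 3.233910
  y ← -2.300000 + 0.27·3.233910 = -1.426844
y(1.07) ≈ -1.4268

-1.4268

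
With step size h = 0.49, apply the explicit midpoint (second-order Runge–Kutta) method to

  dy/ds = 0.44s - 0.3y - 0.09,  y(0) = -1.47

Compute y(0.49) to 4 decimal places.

-1.2578

Midpoint: k1 = f(s_n, y_n); k2 = f(s_n + h/2, y_n + (h/2)·k1); y_{n+1} = y_n + h·k2.
s=0.000000, y=-1.470000:
  k1 = f(0.000000, -1.470000) = 0.351000
  k2 = f(0.245000, -1.384005) = 0.433001
  y ← -1.470000 + 0.49·0.433001 = -1.257829
y(0.49) ≈ -1.2578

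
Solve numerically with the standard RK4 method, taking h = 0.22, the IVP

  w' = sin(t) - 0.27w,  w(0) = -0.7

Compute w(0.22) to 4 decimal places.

-0.6360

RK4: k1 = f(t_n, w_n); k2 = f(t_n + h/2, w_n + (h/2)·k1); k3 = f(t_n + h/2, w_n + (h/2)·k2); k4 = f(t_n + h, w_n + h·k3); w_{n+1} = w_n + (h/6)·(k1 + 2k2 + 2k3 + k4).
t=0.000000, w=-0.700000:
  k1 = f(0.000000, -0.700000) = 0.189000
  k2 = f(0.110000, -0.679210) = 0.293165
  k3 = f(0.110000, -0.667752) = 0.290071
  k4 = f(0.220000, -0.636184) = 0.389999
  w ← -0.700000 + (0.22/6)·(k1 + 2k2 + 2k3 + k4) = -0.635999
w(0.22) ≈ -0.6360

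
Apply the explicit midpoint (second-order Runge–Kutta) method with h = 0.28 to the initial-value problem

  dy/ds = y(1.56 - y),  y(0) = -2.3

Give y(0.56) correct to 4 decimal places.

-91.3649

Midpoint: k1 = f(s_n, y_n); k2 = f(s_n + h/2, y_n + (h/2)·k1); y_{n+1} = y_n + h·k2.
s=0.000000, y=-2.300000:
  k1 = f(0.000000, -2.300000) = -8.878000
  k2 = f(0.140000, -3.542920) = -18.079237
  y ← -2.300000 + 0.28·(-18.079237) = -7.362186
s=0.280000, y=-7.362186:
  k1 = f(0.280000, -7.362186) = -65.686800
  k2 = f(0.420000, -16.558338) = -300.009581
  y ← -7.362186 + 0.28·(-300.009581) = -91.364869
y(0.56) ≈ -91.3649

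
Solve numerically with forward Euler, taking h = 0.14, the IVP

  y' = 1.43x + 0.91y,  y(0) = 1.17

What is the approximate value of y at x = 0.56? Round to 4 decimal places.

Euler: y_{n+1} = y_n + h·f(x_n, y_n).
x=0.000000, y=1.170000: f=1.064700 → y ← 1.170000 + 0.14·1.064700 = 1.319058
x=0.140000, y=1.319058: f=1.400543 → y ← 1.319058 + 0.14·1.400543 = 1.515134
x=0.280000, y=1.515134: f=1.779172 → y ← 1.515134 + 0.14·1.779172 = 1.764218
x=0.420000, y=1.764218: f=2.206038 → y ← 1.764218 + 0.14·2.206038 = 2.073063
y(0.56) ≈ 2.0731

2.0731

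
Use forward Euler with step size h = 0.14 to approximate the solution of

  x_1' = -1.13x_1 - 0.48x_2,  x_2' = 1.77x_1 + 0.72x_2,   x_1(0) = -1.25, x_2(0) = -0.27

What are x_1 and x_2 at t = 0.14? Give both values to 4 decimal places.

-1.0341, -0.6070

Euler on (x_1,x_2): x_1_{n+1} = x_1_n + h·x_1', x_2_{n+1} = x_2_n + h·x_2'.
0.000000: (-1.250000, -0.270000); f=(1.542100, -2.406900) → (-1.034106, -0.606966)
(x_1(0.14), x_2(0.14)) ≈ (-1.0341, -0.6070)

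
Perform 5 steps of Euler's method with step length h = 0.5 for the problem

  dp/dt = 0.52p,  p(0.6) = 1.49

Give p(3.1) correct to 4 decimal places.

4.7319

Euler: p_{n+1} = p_n + h·f(t_n, p_n).
t=0.600000, p=1.490000: f=0.774800 → p ← 1.490000 + 0.5·0.774800 = 1.877400
t=1.100000, p=1.877400: f=0.976248 → p ← 1.877400 + 0.5·0.976248 = 2.365524
t=1.600000, p=2.365524: f=1.230072 → p ← 2.365524 + 0.5·1.230072 = 2.980560
t=2.100000, p=2.980560: f=1.549891 → p ← 2.980560 + 0.5·1.549891 = 3.755506
t=2.600000, p=3.755506: f=1.952863 → p ← 3.755506 + 0.5·1.952863 = 4.731937
p(3.1) ≈ 4.7319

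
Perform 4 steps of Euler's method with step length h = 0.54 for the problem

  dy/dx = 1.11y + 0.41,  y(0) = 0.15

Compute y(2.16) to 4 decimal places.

3.0293

Euler: y_{n+1} = y_n + h·f(x_n, y_n).
x=0.000000, y=0.150000: f=0.576500 → y ← 0.150000 + 0.54·0.576500 = 0.461310
x=0.540000, y=0.461310: f=0.922054 → y ← 0.461310 + 0.54·0.922054 = 0.959219
x=1.080000, y=0.959219: f=1.474733 → y ← 0.959219 + 0.54·1.474733 = 1.755575
x=1.620000, y=1.755575: f=2.358688 → y ← 1.755575 + 0.54·2.358688 = 3.029267
y(2.16) ≈ 3.0293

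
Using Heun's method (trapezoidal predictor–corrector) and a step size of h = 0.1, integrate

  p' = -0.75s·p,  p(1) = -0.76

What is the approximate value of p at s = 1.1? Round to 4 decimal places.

Heun: k1 = f(s_n, p_n); k2 = f(s_n + h, p_n + h·k1); p_{n+1} = p_n + (h/2)·(k1 + k2).
s=1.000000, p=-0.760000:
  k1 = f(1.000000, -0.760000) = 0.570000
  k2 = f(1.100000, -0.703000) = 0.579975
  p ← -0.760000 + (0.1/2)·(0.570000 + 0.579975) = -0.702501
p(1.1) ≈ -0.7025

-0.7025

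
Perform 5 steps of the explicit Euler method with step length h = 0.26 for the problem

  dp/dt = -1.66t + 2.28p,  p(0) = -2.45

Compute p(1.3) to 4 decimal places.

Euler: p_{n+1} = p_n + h·f(t_n, p_n).
t=0.000000, p=-2.450000: f=-5.586000 → p ← -2.450000 + 0.26·(-5.586000) = -3.902360
t=0.260000, p=-3.902360: f=-9.328981 → p ← -3.902360 + 0.26·(-9.328981) = -6.327895
t=0.520000, p=-6.327895: f=-15.290801 → p ← -6.327895 + 0.26·(-15.290801) = -10.303503
t=0.780000, p=-10.303503: f=-24.786787 → p ← -10.303503 + 0.26·(-24.786787) = -16.748068
t=1.040000, p=-16.748068: f=-39.911995 → p ← -16.748068 + 0.26·(-39.911995) = -27.125186
p(1.3) ≈ -27.1252

-27.1252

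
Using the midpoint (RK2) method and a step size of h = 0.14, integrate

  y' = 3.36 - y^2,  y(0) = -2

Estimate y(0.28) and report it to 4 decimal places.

Midpoint: k1 = f(x_n, y_n); k2 = f(x_n + h/2, y_n + (h/2)·k1); y_{n+1} = y_n + h·k2.
x=0.000000, y=-2.000000:
  k1 = f(0.000000, -2.000000) = -0.640000
  k2 = f(0.070000, -2.044800) = -0.821207
  y ← -2.000000 + 0.14·(-0.821207) = -2.114969
x=0.140000, y=-2.114969:
  k1 = f(0.140000, -2.114969) = -1.113094
  k2 = f(0.210000, -2.192886) = -1.448747
  y ← -2.114969 + 0.14·(-1.448747) = -2.317794
y(0.28) ≈ -2.3178

-2.3178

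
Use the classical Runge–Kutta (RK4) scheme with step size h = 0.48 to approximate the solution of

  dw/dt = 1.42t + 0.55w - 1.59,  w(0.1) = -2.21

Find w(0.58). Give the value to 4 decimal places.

RK4: k1 = f(t_n, w_n); k2 = f(t_n + h/2, w_n + (h/2)·k1); k3 = f(t_n + h/2, w_n + (h/2)·k2); k4 = f(t_n + h, w_n + h·k3); w_{n+1} = w_n + (h/6)·(k1 + 2k2 + 2k3 + k4).
t=0.100000, w=-2.210000:
  k1 = f(0.100000, -2.210000) = -2.663500
  k2 = f(0.340000, -2.849240) = -2.674282
  k3 = f(0.340000, -2.851828) = -2.675705
  k4 = f(0.580000, -3.494339) = -2.688286
  w ← -2.210000 + (0.48/6)·(k1 + 2k2 + 2k3 + k4) = -3.494141
w(0.58) ≈ -3.4941

-3.4941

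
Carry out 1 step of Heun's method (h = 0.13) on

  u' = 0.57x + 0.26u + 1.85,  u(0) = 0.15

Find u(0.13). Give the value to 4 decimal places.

0.4045

Heun: k1 = f(x_n, u_n); k2 = f(x_n + h, u_n + h·k1); u_{n+1} = u_n + (h/2)·(k1 + k2).
x=0.000000, u=0.150000:
  k1 = f(0.000000, 0.150000) = 1.889000
  k2 = f(0.130000, 0.395570) = 2.026948
  u ← 0.150000 + (0.13/2)·(1.889000 + 2.026948) = 0.404537
u(0.13) ≈ 0.4045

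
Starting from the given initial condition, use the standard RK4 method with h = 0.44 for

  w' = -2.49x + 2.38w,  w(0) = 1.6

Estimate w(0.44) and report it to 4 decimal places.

4.1920

RK4: k1 = f(x_n, w_n); k2 = f(x_n + h/2, w_n + (h/2)·k1); k3 = f(x_n + h/2, w_n + (h/2)·k2); k4 = f(x_n + h, w_n + h·k3); w_{n+1} = w_n + (h/6)·(k1 + 2k2 + 2k3 + k4).
x=0.000000, w=1.600000:
  k1 = f(0.000000, 1.600000) = 3.808000
  k2 = f(0.220000, 2.437760) = 5.254069
  k3 = f(0.220000, 2.755895) = 6.011230
  k4 = f(0.440000, 4.244941) = 9.007360
  w ← 1.600000 + (0.44/6)·(k1 + 2k2 + 2k3 + k4) = 4.192037
w(0.44) ≈ 4.1920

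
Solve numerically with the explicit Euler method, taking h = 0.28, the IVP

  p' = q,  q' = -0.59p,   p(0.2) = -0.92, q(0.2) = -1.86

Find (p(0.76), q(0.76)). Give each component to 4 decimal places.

-1.9190, -1.4700

Euler on (p,q): p_{n+1} = p_n + h·p', q_{n+1} = q_n + h·q'.
0.200000: (-0.920000, -1.860000); f=(-1.860000, 0.542800) → (-1.440800, -1.708016)
0.480000: (-1.440800, -1.708016); f=(-1.708016, 0.850072) → (-1.919044, -1.469996)
(p(0.76), q(0.76)) ≈ (-1.9190, -1.4700)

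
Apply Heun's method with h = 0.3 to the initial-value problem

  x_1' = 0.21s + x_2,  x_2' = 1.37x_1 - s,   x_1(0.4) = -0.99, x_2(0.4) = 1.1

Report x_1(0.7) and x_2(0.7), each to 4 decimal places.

Heun on (x_1,x_2): k1 = f(s_n, state_n); k2 = f(s_n + h, state_n + h·k1); state_{n+1} = state_n + (h/2)·(k1 + k2).
0.400000: (-0.990000, 1.100000)
  k1 = (1.184000, -1.756300)
  predictor → (-0.634800, 0.573110)
  k2 = (0.720110, -1.569676)
  → (-0.704384, 0.601104)
(x_1(0.7), x_2(0.7)) ≈ (-0.7044, 0.6011)

-0.7044, 0.6011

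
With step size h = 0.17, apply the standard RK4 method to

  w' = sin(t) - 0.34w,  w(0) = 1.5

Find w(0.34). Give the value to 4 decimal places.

1.3913

RK4: k1 = f(t_n, w_n); k2 = f(t_n + h/2, w_n + (h/2)·k1); k3 = f(t_n + h/2, w_n + (h/2)·k2); k4 = f(t_n + h, w_n + h·k3); w_{n+1} = w_n + (h/6)·(k1 + 2k2 + 2k3 + k4).
t=0.000000, w=1.500000:
  k1 = f(0.000000, 1.500000) = -0.510000
  k2 = f(0.085000, 1.456650) = -0.410363
  k3 = f(0.085000, 1.465119) = -0.413243
  k4 = f(0.170000, 1.429749) = -0.316932
  w ← 1.500000 + (0.17/6)·(k1 + 2k2 + 2k3 + k4) = 1.429899
t=0.170000, w=1.429899:
  k1 = f(0.170000, 1.429899) = -0.316983
  k2 = f(0.255000, 1.402956) = -0.224760
  k3 = f(0.255000, 1.410795) = -0.227425
  k4 = f(0.340000, 1.391237) = -0.139533
  w ← 1.429899 + (0.17/6)·(k1 + 2k2 + 2k3 + k4) = 1.391341
w(0.34) ≈ 1.3913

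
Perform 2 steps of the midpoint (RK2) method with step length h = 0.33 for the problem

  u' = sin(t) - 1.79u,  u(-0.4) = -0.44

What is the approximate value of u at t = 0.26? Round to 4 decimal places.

Midpoint: k1 = f(t_n, u_n); k2 = f(t_n + h/2, u_n + (h/2)·k1); u_{n+1} = u_n + h·k2.
t=-0.400000, u=-0.440000:
  k1 = f(-0.400000, -0.440000) = 0.398182
  k2 = f(-0.235000, -0.374300) = 0.437154
  u ← -0.440000 + 0.33·0.437154 = -0.295739
t=-0.070000, u=-0.295739:
  k1 = f(-0.070000, -0.295739) = 0.459430
  k2 = f(0.095000, -0.219933) = 0.488538
  u ← -0.295739 + 0.33·0.488538 = -0.134522
u(0.26) ≈ -0.1345

-0.1345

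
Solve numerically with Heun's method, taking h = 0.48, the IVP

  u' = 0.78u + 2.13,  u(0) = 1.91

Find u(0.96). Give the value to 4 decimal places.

Heun: k1 = f(s_n, u_n); k2 = f(s_n + h, u_n + h·k1); u_{n+1} = u_n + (h/2)·(k1 + k2).
s=0.000000, u=1.910000:
  k1 = f(0.000000, 1.910000) = 3.619800
  k2 = f(0.480000, 3.647504) = 4.975053
  u ← 1.910000 + (0.48/2)·(3.619800 + 4.975053) = 3.972765
s=0.480000, u=3.972765:
  k1 = f(0.480000, 3.972765) = 5.228757
  k2 = f(0.960000, 6.482568) = 7.186403
  u ← 3.972765 + (0.48/2)·(5.228757 + 7.186403) = 6.952403
u(0.96) ≈ 6.9524

6.9524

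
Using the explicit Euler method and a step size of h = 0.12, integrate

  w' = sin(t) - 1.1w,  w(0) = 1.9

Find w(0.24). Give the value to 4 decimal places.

1.4459

Euler: w_{n+1} = w_n + h·f(t_n, w_n).
t=0.000000, w=1.900000: f=-2.090000 → w ← 1.900000 + 0.12·(-2.090000) = 1.649200
t=0.120000, w=1.649200: f=-1.694408 → w ← 1.649200 + 0.12·(-1.694408) = 1.445871
w(0.24) ≈ 1.4459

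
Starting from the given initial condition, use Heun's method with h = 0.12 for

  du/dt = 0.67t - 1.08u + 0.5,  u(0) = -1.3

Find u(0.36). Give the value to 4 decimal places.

Heun: k1 = f(t_n, u_n); k2 = f(t_n + h, u_n + h·k1); u_{n+1} = u_n + (h/2)·(k1 + k2).
t=0.000000, u=-1.300000:
  k1 = f(0.000000, -1.300000) = 1.904000
  k2 = f(0.120000, -1.071520) = 1.737642
  u ← -1.300000 + (0.12/2)·(1.904000 + 1.737642) = -1.081502
t=0.120000, u=-1.081502:
  k1 = f(0.120000, -1.081502) = 1.748422
  k2 = f(0.240000, -0.871691) = 1.602226
  u ← -1.081502 + (0.12/2)·(1.748422 + 1.602226) = -0.880463
t=0.240000, u=-0.880463:
  k1 = f(0.240000, -0.880463) = 1.611700
  k2 = f(0.360000, -0.687059) = 1.483223
  u ← -0.880463 + (0.12/2)·(1.611700 + 1.483223) = -0.694767
u(0.36) ≈ -0.6948

-0.6948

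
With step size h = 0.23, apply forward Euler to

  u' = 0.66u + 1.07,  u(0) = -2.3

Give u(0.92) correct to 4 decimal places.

Euler: u_{n+1} = u_n + h·f(x_n, u_n).
x=0.000000, u=-2.300000: f=-0.448000 → u ← -2.300000 + 0.23·(-0.448000) = -2.403040
x=0.230000, u=-2.403040: f=-0.516006 → u ← -2.403040 + 0.23·(-0.516006) = -2.521721
x=0.460000, u=-2.521721: f=-0.594336 → u ← -2.521721 + 0.23·(-0.594336) = -2.658419
x=0.690000, u=-2.658419: f=-0.684556 → u ← -2.658419 + 0.23·(-0.684556) = -2.815867
u(0.92) ≈ -2.8159

-2.8159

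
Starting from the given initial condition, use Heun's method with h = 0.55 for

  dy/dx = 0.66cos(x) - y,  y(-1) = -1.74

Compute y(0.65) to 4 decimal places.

Heun: k1 = f(x_n, y_n); k2 = f(x_n + h, y_n + h·k1); y_{n+1} = y_n + (h/2)·(k1 + k2).
x=-1.000000, y=-1.740000:
  k1 = f(-1.000000, -1.740000) = 2.096600
  k2 = f(-0.450000, -0.586870) = 1.181165
  y ← -1.740000 + (0.55/2)·(2.096600 + 1.181165) = -0.838615
x=-0.450000, y=-0.838615:
  k1 = f(-0.450000, -0.838615) = 1.432910
  k2 = f(0.100000, -0.050514) = 0.707217
  y ← -0.838615 + (0.55/2)·(1.432910 + 0.707217) = -0.250080
x=0.100000, y=-0.250080:
  k1 = f(0.100000, -0.250080) = 0.906783
  k2 = f(0.650000, 0.248651) = 0.276765
  y ← -0.250080 + (0.55/2)·(0.906783 + 0.276765) = 0.075396
y(0.65) ≈ 0.0754

0.0754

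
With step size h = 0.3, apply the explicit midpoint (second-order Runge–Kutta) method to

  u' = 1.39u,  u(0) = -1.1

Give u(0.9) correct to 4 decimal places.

-3.7419

Midpoint: k1 = f(t_n, u_n); k2 = f(t_n + h/2, u_n + (h/2)·k1); u_{n+1} = u_n + h·k2.
t=0.000000, u=-1.100000:
  k1 = f(0.000000, -1.100000) = -1.529000
  k2 = f(0.150000, -1.329350) = -1.847796
  u ← -1.100000 + 0.3·(-1.847796) = -1.654339
t=0.300000, u=-1.654339:
  k1 = f(0.300000, -1.654339) = -2.299531
  k2 = f(0.450000, -1.999269) = -2.778983
  u ← -1.654339 + 0.3·(-2.778983) = -2.488034
t=0.600000, u=-2.488034:
  k1 = f(0.600000, -2.488034) = -3.458367
  k2 = f(0.750000, -3.006789) = -4.179437
  u ← -2.488034 + 0.3·(-4.179437) = -3.741865
u(0.9) ≈ -3.7419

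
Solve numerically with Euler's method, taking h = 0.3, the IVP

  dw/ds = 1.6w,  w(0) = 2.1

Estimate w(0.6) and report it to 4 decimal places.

4.5998

Euler: w_{n+1} = w_n + h·f(s_n, w_n).
s=0.000000, w=2.100000: f=3.360000 → w ← 2.100000 + 0.3·3.360000 = 3.108000
s=0.300000, w=3.108000: f=4.972800 → w ← 3.108000 + 0.3·4.972800 = 4.599840
w(0.6) ≈ 4.5998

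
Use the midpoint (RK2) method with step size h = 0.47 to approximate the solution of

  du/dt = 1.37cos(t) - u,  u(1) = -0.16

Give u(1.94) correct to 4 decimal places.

Midpoint: k1 = f(t_n, u_n); k2 = f(t_n + h/2, u_n + (h/2)·k1); u_{n+1} = u_n + h·k2.
t=1.000000, u=-0.160000:
  k1 = f(1.000000, -0.160000) = 0.900214
  k2 = f(1.235000, 0.051550) = 0.399894
  u ← -0.160000 + 0.47·0.399894 = 0.027950
t=1.470000, u=0.027950:
  k1 = f(1.470000, 0.027950) = 0.109907
  k2 = f(1.705000, 0.053778) = -0.237086
  u ← 0.027950 + 0.47·(-0.237086) = -0.083480
u(1.94) ≈ -0.0835

-0.0835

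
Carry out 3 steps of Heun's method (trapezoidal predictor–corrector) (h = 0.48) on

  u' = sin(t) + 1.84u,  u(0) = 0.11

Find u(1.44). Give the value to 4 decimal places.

Heun: k1 = f(t_n, u_n); k2 = f(t_n + h, u_n + h·k1); u_{n+1} = u_n + (h/2)·(k1 + k2).
t=0.000000, u=0.110000:
  k1 = f(0.000000, 0.110000) = 0.202400
  k2 = f(0.480000, 0.207152) = 0.842939
  u ← 0.110000 + (0.48/2)·(0.202400 + 0.842939) = 0.360881
t=0.480000, u=0.360881:
  k1 = f(0.480000, 0.360881) = 1.125801
  k2 = f(0.960000, 0.901266) = 2.477520
  u ← 0.360881 + (0.48/2)·(1.125801 + 2.477520) = 1.225678
t=0.960000, u=1.225678:
  k1 = f(0.960000, 1.225678) = 3.074440
  k2 = f(1.440000, 2.701410) = 5.962052
  u ← 1.225678 + (0.48/2)·(3.074440 + 5.962052) = 3.394436
u(1.44) ≈ 3.3944

3.3944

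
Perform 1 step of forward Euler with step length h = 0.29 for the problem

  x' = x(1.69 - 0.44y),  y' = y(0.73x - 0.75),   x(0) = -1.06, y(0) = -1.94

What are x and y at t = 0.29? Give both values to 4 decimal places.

-1.8419, -1.0827

Euler on (x,y): x_{n+1} = x_n + h·x', y_{n+1} = y_n + h·y'.
0.000000: (-1.060000, -1.940000); f=(-2.696216, 2.956172) → (-1.841903, -1.082710)
(x(0.29), y(0.29)) ≈ (-1.8419, -1.0827)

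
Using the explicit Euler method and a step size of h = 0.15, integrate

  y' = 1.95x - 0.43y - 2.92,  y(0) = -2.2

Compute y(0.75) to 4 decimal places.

Euler: y_{n+1} = y_n + h·f(x_n, y_n).
x=0.000000, y=-2.200000: f=-1.974000 → y ← -2.200000 + 0.15·(-1.974000) = -2.496100
x=0.150000, y=-2.496100: f=-1.554177 → y ← -2.496100 + 0.15·(-1.554177) = -2.729227
x=0.300000, y=-2.729227: f=-1.161433 → y ← -2.729227 + 0.15·(-1.161433) = -2.903441
x=0.450000, y=-2.903441: f=-0.794020 → y ← -2.903441 + 0.15·(-0.794020) = -3.022544
x=0.600000, y=-3.022544: f=-0.450306 → y ← -3.022544 + 0.15·(-0.450306) = -3.090090
y(0.75) ≈ -3.0901

-3.0901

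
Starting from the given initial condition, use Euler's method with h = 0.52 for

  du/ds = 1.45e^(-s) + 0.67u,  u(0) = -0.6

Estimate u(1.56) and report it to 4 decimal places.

Euler: u_{n+1} = u_n + h·f(s_n, u_n).
s=0.000000, u=-0.600000: f=1.048000 → u ← -0.600000 + 0.52·1.048000 = -0.055040
s=0.520000, u=-0.055040: f=0.825178 → u ← -0.055040 + 0.52·0.825178 = 0.374053
s=1.040000, u=0.374053: f=0.763125 → u ← 0.374053 + 0.52·0.763125 = 0.770877
u(1.56) ≈ 0.7709

0.7709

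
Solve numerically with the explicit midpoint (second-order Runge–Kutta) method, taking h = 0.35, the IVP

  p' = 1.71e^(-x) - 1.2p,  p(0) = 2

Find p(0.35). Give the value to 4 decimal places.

Midpoint: k1 = f(x_n, p_n); k2 = f(x_n + h/2, p_n + (h/2)·k1); p_{n+1} = p_n + h·k2.
x=0.000000, p=2.000000:
  k1 = f(0.000000, 2.000000) = -0.690000
  k2 = f(0.175000, 1.879250) = -0.819628
  p ← 2.000000 + 0.35·(-0.819628) = 1.713130
p(0.35) ≈ 1.7131

1.7131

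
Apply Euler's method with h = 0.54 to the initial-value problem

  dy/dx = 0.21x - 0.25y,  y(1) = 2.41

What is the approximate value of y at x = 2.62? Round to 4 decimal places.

2.0316

Euler: y_{n+1} = y_n + h·f(x_n, y_n).
x=1.000000, y=2.410000: f=-0.392500 → y ← 2.410000 + 0.54·(-0.392500) = 2.198050
x=1.540000, y=2.198050: f=-0.226113 → y ← 2.198050 + 0.54·(-0.226113) = 2.075949
x=2.080000, y=2.075949: f=-0.082187 → y ← 2.075949 + 0.54·(-0.082187) = 2.031568
y(2.62) ≈ 2.0316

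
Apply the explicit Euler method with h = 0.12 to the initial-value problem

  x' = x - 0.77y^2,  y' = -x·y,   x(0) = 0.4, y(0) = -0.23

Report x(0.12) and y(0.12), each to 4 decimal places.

Euler on (x,y): x_{n+1} = x_n + h·x', y_{n+1} = y_n + h·y'.
0.000000: (0.400000, -0.230000); f=(0.359267, 0.092000) → (0.443112, -0.218960)
(x(0.12), y(0.12)) ≈ (0.4431, -0.2190)

0.4431, -0.2190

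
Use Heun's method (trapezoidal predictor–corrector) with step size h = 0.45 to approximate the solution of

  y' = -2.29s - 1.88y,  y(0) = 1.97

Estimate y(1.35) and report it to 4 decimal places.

Heun: k1 = f(s_n, y_n); k2 = f(s_n + h, y_n + h·k1); y_{n+1} = y_n + (h/2)·(k1 + k2).
s=0.000000, y=1.970000:
  k1 = f(0.000000, 1.970000) = -3.703600
  k2 = f(0.450000, 0.303380) = -1.600854
  y ← 1.970000 + (0.45/2)·(-3.703600 + (-1.600854)) = 0.776498
s=0.450000, y=0.776498:
  k1 = f(0.450000, 0.776498) = -2.490316
  k2 = f(0.900000, -0.344144) = -1.414009
  y ← 0.776498 + (0.45/2)·(-2.490316 + (-1.414009)) = -0.101975
s=0.900000, y=-0.101975:
  k1 = f(0.900000, -0.101975) = -1.869287
  k2 = f(1.350000, -0.943154) = -1.318370
  y ← -0.101975 + (0.45/2)·(-1.869287 + (-1.318370)) = -0.819198
y(1.35) ≈ -0.8192

-0.8192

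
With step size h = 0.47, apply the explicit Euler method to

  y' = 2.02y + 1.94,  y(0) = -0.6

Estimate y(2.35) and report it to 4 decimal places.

Euler: y_{n+1} = y_n + h·f(x_n, y_n).
x=0.000000, y=-0.600000: f=0.728000 → y ← -0.600000 + 0.47·0.728000 = -0.257840
x=0.470000, y=-0.257840: f=1.419163 → y ← -0.257840 + 0.47·1.419163 = 0.409167
x=0.940000, y=0.409167: f=2.766517 → y ← 0.409167 + 0.47·2.766517 = 1.709430
x=1.410000, y=1.709430: f=5.393048 → y ← 1.709430 + 0.47·5.393048 = 4.244162
x=1.880000, y=4.244162: f=10.513207 → y ← 4.244162 + 0.47·10.513207 = 9.185369
y(2.35) ≈ 9.1854

9.1854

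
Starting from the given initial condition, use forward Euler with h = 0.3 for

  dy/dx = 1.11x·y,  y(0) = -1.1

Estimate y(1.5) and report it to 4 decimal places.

-2.6406

Euler: y_{n+1} = y_n + h·f(x_n, y_n).
x=0.000000, y=-1.100000: f=0.000000 → y ← -1.100000 + 0.3·0.000000 = -1.100000
x=0.300000, y=-1.100000: f=-0.366300 → y ← -1.100000 + 0.3·(-0.366300) = -1.209890
x=0.600000, y=-1.209890: f=-0.805787 → y ← -1.209890 + 0.3·(-0.805787) = -1.451626
x=0.900000, y=-1.451626: f=-1.450174 → y ← -1.451626 + 0.3·(-1.450174) = -1.886678
x=1.200000, y=-1.886678: f=-2.513056 → y ← -1.886678 + 0.3·(-2.513056) = -2.640595
y(1.5) ≈ -2.6406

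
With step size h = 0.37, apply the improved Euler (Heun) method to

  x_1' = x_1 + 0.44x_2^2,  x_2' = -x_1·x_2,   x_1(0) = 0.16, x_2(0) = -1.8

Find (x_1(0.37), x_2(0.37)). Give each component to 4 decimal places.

Heun on (x_1,x_2): k1 = f(t_n, state_n); k2 = f(t_n + h, state_n + h·k1); state_{n+1} = state_n + (h/2)·(k1 + k2).
0.000000: (0.160000, -1.800000)
  k1 = (1.585600, 0.288000)
  predictor → (0.746672, -1.693440)
  k2 = (2.008477, 1.264444)
  → (0.824904, -1.512798)
(x_1(0.37), x_2(0.37)) ≈ (0.8249, -1.5128)

0.8249, -1.5128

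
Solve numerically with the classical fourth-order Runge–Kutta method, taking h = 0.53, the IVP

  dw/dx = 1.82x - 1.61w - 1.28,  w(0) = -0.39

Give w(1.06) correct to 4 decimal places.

-0.0949

RK4: k1 = f(x_n, w_n); k2 = f(x_n + h/2, w_n + (h/2)·k1); k3 = f(x_n + h/2, w_n + (h/2)·k2); k4 = f(x_n + h, w_n + h·k3); w_{n+1} = w_n + (h/6)·(k1 + 2k2 + 2k3 + k4).
x=0.000000, w=-0.390000:
  k1 = f(0.000000, -0.390000) = -0.652100
  k2 = f(0.265000, -0.562806) = 0.108418
  k3 = f(0.265000, -0.361269) = -0.216057
  k4 = f(0.530000, -0.504510) = 0.496861
  w ← -0.390000 + (0.53/6)·(k1 + 2k2 + 2k3 + k4) = -0.422729
x=0.530000, w=-0.422729:
  k1 = f(0.530000, -0.422729) = 0.365193
  k2 = f(0.795000, -0.325953) = 0.691684
  k3 = f(0.795000, -0.239433) = 0.552387
  k4 = f(1.060000, -0.129964) = 0.858442
  w ← -0.422729 + (0.53/6)·(k1 + 2k2 + 2k3 + k4) = -0.094855
w(1.06) ≈ -0.0949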